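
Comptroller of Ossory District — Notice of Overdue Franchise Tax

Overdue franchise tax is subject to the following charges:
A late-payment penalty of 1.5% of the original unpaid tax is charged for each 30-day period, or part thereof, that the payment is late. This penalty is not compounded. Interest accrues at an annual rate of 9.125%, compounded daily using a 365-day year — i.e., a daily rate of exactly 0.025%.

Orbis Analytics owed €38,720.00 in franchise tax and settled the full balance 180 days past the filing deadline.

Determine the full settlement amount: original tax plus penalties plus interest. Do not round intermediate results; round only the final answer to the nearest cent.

€43,986.77

Penalty periods: ⌈180/30⌉ = 6; penalty = 6 × 1.5% × €38,720.00 = €3,484.80
Interest: €38,720.00 × ((1 + 0.00025)^180 − 1) = €38,720.00 × 0.04602198… = €1,781.9709…
Total = €38,720.00 + €3,484.8000 + €1,781.9709… = €43,986.77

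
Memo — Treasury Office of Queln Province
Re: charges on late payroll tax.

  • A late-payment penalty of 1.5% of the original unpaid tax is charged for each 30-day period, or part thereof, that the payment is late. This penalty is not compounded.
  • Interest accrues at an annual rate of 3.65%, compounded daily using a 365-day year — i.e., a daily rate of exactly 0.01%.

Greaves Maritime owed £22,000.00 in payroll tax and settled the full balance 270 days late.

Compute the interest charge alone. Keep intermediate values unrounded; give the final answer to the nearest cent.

Interest: £22,000.00 × ((1 + 0.0001)^270 − 1) = £22,000.00 × 0.02736642… = £602.0612…

£602.06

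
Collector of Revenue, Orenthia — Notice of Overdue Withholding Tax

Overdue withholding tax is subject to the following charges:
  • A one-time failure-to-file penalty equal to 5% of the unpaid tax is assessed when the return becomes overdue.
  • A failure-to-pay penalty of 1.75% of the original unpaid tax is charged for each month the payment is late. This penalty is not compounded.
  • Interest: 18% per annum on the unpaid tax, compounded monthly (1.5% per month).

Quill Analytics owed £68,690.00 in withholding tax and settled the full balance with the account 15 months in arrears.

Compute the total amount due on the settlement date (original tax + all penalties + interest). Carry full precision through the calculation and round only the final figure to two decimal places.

£107,344.07

Failure-to-file penalty: 5% × £68,690.00 = £3,434.50
Failure-to-pay penalty = 1.75% × £68,690.00 × 15 mo = £18,031.13…
Interest: £68,690.00 × ((1 + 0.015)^15 − 1) = £68,690.00 × 0.2502321… = £17,188.4407…
Total = £68,690.00 + £21,465.6250 + £17,188.4407… = £107,344.07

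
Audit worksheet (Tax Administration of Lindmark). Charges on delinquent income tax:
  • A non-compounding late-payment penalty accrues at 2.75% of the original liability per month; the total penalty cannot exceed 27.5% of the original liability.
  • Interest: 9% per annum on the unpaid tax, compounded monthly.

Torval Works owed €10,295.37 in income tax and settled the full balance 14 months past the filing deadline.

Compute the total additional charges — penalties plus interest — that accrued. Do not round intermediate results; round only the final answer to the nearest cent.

€3,966.55

Penalty (uncapped): 14 × 2.75% × €10,295.37 = €3,963.72…; cap = 27.5% × €10,295.37 = €2,831.23… → penalty = €2,831.23…
Interest (9%/yr ÷ 12 = 0.75%/month): €10,295.37 × ((1 + 0.0075)^14 − 1) = €1,135.3274…
Penalties + interest = €2,831.2268… + €1,135.3274… = €3,966.55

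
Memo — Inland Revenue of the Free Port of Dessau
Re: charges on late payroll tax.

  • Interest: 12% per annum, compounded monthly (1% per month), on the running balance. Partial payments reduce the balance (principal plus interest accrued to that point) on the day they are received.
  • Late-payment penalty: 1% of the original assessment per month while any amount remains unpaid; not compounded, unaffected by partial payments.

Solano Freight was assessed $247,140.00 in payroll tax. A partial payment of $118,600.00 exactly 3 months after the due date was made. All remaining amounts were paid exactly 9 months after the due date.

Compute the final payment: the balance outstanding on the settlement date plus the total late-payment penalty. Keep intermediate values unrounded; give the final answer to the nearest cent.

$166,639.69

Balance at month 3: $247,140.0000 × (1 + 0.01)^3 = $254,628.5891…
After $118,600.00 payment: $254,628.5891… − $118,600.00 = $136,028.5891…
Balance at month 9: $136,028.5891… × (1 + 0.01)^6 = $144,397.0884…
Penalty: 9 × 1% × $247,140.00 = $22,242.60
Final settlement = outstanding balance + penalty = $144,397.0884… + $22,242.60 = $166,639.69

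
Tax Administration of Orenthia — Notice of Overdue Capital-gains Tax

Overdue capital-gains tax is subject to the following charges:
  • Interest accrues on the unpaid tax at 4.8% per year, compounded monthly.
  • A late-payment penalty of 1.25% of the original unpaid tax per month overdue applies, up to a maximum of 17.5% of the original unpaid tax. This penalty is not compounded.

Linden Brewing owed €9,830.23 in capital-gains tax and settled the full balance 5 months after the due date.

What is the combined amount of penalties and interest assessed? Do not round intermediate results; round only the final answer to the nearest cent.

Penalty: 5 × 1.25% × €9,830.23 = €614.39… (below the 17.5% cap of €1,720.29…)
Interest (4.8%/yr ÷ 12 = 0.4%/month): €9,830.23 × ((1 + 0.004)^5 − 1) = €198.1837…
Penalties + interest = €614.3894… + €198.1837… = €812.57

€812.57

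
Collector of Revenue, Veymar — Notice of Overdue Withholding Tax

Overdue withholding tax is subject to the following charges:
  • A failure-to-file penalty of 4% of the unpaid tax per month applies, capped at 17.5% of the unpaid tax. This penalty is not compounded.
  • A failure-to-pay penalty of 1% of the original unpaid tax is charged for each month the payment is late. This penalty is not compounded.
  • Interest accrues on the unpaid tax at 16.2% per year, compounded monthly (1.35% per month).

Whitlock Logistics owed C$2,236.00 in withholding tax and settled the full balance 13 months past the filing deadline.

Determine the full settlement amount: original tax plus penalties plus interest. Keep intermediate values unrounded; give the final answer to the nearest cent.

Failure-to-file: 13 × 4% × C$2,236.00 = C$1,162.72, capped at 17.5% × C$2,236.00 = C$391.30
Failure-to-pay penalty = 1% × C$2,236.00 × 13 mo = C$290.68
Interest: C$2,236.00 × ((1 + 0.0135)^13 − 1) = C$2,236.00 × 0.1904435… = C$425.8317…
Total = C$2,236.00 + C$681.9800 + C$425.8317… = C$3,343.81

C$3,343.81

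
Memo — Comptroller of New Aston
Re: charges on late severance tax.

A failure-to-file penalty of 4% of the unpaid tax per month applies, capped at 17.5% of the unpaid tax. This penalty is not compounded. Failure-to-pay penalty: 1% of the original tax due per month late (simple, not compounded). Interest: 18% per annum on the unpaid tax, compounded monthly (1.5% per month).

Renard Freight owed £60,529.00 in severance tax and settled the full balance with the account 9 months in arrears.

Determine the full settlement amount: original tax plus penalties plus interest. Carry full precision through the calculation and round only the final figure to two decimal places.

£85,248.44

Failure-to-file: 9 × 4% × £60,529.00 = £21,790.44, capped at 17.5% × £60,529.00 = £10,592.58…
Failure-to-pay penalty: 9 × 1% × £60,529.00 = £5,447.61
Interest: £60,529.00 × ((1 + 0.015)^9 − 1) = £60,529.00 × 0.1433900… = £8,679.2518…
Total = £60,529.00 + £16,040.1850 + £8,679.2518… = £85,248.44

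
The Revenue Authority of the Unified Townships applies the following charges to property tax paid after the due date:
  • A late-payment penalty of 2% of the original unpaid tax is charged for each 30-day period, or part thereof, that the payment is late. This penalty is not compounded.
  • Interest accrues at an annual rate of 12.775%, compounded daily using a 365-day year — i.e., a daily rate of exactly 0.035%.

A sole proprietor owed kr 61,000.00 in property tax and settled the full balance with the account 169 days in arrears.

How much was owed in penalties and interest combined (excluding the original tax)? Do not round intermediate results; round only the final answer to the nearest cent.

Penalty periods: ⌈169/30⌉ = 6; penalty = 6 × 2% × kr 61,000.00 = kr 7,320.00
Interest: kr 61,000.00 × ((1 + 0.00035)^169 − 1) = kr 61,000.00 × 0.06092339… = kr 3,716.3268…
Penalties + interest = kr 7,320.0000 + kr 3,716.3268… = kr 11,036.33

kr 11,036.33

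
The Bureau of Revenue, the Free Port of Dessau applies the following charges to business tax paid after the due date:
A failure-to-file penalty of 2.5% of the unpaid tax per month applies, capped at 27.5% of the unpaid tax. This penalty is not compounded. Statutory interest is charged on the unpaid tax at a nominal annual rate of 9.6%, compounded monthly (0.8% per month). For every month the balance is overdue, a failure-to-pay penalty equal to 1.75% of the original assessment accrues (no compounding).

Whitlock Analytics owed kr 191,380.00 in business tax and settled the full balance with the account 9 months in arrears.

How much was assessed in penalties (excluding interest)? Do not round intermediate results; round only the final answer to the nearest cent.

kr 73,202.85

Failure-to-file: 9 × 2.5% × kr 191,380.00 = kr 43,060.50 (under the 27.5% cap)
Failure-to-pay penalty = 1.75% × kr 191,380.00 × 9 mo = kr 30,142.35
Total penalty = kr 43,060.50 + kr 30,142.35 = kr 73,202.85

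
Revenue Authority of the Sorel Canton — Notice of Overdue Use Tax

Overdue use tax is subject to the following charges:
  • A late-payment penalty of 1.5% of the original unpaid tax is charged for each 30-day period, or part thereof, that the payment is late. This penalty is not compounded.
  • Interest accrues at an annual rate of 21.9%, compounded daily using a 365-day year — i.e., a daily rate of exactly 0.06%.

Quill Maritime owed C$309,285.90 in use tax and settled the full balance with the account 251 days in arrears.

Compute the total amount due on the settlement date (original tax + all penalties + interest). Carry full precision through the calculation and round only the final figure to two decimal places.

Penalty periods: ⌈251/30⌉ = 9; penalty = 9 × 1.5% × C$309,285.90 = C$41,753.60…
Interest: C$309,285.90 × ((1 + 0.0006)^251 − 1) = C$309,285.90 × 0.16247905… = C$50,252.4797…
Total = C$309,285.90 + C$41,753.5965 + C$50,252.4797… = C$401,291.98

C$401,291.98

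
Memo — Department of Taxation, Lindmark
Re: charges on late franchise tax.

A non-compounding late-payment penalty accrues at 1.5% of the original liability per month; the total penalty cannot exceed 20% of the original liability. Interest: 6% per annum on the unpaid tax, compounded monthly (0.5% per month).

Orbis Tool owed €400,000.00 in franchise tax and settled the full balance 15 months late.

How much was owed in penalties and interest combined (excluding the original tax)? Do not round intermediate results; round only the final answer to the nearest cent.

€111,073.10

Penalty (uncapped): 15 × 1.5% × €400,000.00 = €90,000.00; cap = 20% × €400,000.00 = €80,000.00 → penalty = €80,000.00
Interest: €400,000.00 × ((1 + 0.005)^15 − 1) = €400,000.00 × 0.0776827… = €31,073.0950…
Penalties + interest = €80,000.0000 + €31,073.0950… = €111,073.10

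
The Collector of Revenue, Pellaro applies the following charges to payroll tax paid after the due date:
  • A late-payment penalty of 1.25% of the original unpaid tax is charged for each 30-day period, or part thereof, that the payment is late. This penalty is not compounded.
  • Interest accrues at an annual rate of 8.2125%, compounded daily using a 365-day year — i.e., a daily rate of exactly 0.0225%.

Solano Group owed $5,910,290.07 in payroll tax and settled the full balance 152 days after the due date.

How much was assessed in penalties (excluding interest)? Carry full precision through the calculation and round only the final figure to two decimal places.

Penalty periods: ⌈152/30⌉ = 6; penalty = 6 × 1.25% × $5,910,290.07 = $443,271.76…

$443,271.76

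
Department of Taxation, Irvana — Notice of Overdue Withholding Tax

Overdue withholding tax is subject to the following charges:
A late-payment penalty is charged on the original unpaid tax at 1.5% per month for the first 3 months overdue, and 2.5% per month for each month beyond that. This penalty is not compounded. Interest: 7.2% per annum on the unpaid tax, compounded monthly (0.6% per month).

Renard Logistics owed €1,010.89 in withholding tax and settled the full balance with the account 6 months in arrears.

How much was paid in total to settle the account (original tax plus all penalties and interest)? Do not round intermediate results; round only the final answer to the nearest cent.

€1,169.14

Penalty, months 1–3: 3 × 1.5% × €1,010.89 = €45.49…
Penalty, months 4–6: 3 × 2.5% × €1,010.89 = €75.82…
Interest: €1,010.89 × ((1 + 0.006)^6 − 1) = €1,010.89 × 0.0365443… = €36.9423…
Total = €1,010.89 + €121.3068 + €36.9423… = €1,169.14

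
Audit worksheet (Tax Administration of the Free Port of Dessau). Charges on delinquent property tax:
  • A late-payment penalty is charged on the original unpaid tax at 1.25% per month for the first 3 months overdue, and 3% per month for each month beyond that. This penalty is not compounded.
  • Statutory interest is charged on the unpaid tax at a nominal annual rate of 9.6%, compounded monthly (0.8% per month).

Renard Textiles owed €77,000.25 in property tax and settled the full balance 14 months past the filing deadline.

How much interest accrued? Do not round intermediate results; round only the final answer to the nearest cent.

Interest: €77,000.25 × ((1 + 0.008)^14 − 1) = €77,000.25 × 0.1180145… = €9,087.1487…

€9,087.15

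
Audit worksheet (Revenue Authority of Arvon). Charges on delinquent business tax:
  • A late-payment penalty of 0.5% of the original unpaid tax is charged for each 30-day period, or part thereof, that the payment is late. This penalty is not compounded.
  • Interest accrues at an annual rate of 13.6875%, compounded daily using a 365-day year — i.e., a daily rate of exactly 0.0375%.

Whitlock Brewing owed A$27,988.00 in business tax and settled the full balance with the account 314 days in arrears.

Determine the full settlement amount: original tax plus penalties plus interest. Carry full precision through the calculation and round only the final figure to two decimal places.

A$33,024.10

Penalty periods: ⌈314/30⌉ = 11; penalty = 11 × 0.5% × A$27,988.00 = A$1,539.34
Interest: A$27,988.00 × ((1 + 0.000375)^314 − 1) = A$27,988.00 × 0.12493800… = A$3,496.7649…
Total = A$27,988.00 + A$1,539.3400 + A$3,496.7649… = A$33,024.10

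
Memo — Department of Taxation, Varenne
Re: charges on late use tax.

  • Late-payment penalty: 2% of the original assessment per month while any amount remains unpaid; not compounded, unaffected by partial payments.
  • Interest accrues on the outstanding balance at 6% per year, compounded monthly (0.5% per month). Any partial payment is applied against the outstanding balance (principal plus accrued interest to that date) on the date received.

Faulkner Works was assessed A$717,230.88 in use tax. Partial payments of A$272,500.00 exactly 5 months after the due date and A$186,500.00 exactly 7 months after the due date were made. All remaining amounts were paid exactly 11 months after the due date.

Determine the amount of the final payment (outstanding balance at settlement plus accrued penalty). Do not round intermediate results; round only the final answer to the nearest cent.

Balance at month 5: A$717,230.8800 × (1 + 0.005)^5 = A$735,341.8585…
After A$272,500.00 payment: A$735,341.8585… − A$272,500.00 = A$462,841.8585…
Balance at month 7: A$462,841.8585… × (1 + 0.005)^2 = A$467,481.8481…
After A$186,500.00 payment: A$467,481.8481… − A$186,500.00 = A$280,981.8481…
Balance at month 11: A$280,981.8481… × (1 + 0.005)^4 = A$286,643.7730…
Penalty: 11 × 2% × A$717,230.88 = A$157,790.79…
Final settlement = outstanding balance + penalty = A$286,643.7730… + A$157,790.79… = A$444,434.57

A$444,434.57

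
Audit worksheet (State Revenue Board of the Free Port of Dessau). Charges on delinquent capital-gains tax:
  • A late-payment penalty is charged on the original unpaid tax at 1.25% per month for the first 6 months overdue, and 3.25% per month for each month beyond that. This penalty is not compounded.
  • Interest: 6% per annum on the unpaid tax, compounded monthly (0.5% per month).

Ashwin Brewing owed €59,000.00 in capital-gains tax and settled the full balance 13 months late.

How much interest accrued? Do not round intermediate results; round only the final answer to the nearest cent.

€3,952.19

Interest: €59,000.00 × ((1 + 0.005)^13 − 1) = €59,000.00 × 0.0669862… = €3,952.1859…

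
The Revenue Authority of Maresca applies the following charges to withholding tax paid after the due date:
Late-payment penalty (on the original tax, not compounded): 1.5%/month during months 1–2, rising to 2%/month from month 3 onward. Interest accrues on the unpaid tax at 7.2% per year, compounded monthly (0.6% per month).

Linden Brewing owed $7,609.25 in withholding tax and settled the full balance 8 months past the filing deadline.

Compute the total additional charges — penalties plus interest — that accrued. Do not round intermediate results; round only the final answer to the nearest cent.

Penalty, months 1–2: 2 × 1.5% × $7,609.25 = $228.28…
Penalty, months 3–8: 6 × 2% × $7,609.25 = $913.11
Interest: $7,609.25 × ((1 + 0.006)^8 − 1) = $7,609.25 × 0.0490202… = $373.0069…
Penalties + interest = $1,141.3875 + $373.0069… = $1,514.39

$1,514.39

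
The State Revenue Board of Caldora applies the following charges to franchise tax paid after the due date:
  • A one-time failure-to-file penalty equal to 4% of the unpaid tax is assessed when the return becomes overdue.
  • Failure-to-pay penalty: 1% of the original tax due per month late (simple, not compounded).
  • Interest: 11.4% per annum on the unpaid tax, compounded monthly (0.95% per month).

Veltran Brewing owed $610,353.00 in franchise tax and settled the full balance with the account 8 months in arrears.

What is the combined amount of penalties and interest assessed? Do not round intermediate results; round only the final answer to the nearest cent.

$121,201.21

Failure-to-file penalty: 4% × $610,353.00 = $24,414.12
Failure-to-pay penalty = 1% × $610,353.00 × 8 mo = $48,828.24
Interest: $610,353.00 × ((1 + 0.0095)^8 − 1) = $610,353.00 × 0.0785756… = $47,958.8456…
Penalties + interest = $73,242.3600 + $47,958.8456… = $121,201.21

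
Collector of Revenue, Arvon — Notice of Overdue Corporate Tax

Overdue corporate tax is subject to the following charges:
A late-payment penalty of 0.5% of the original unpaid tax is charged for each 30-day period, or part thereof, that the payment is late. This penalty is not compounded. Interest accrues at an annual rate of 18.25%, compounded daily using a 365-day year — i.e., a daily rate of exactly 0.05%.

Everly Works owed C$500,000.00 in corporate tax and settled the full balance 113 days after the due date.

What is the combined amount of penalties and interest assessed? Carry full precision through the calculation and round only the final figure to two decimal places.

Penalty periods: ⌈113/30⌉ = 4; penalty = 4 × 0.5% × C$500,000.00 = C$10,000.00
Interest: C$500,000.00 × ((1 + 0.0005)^113 − 1) = C$500,000.00 × 0.05811167… = C$29,055.8369…
Penalties + interest = C$10,000.0000 + C$29,055.8369… = C$39,055.84

C$39,055.84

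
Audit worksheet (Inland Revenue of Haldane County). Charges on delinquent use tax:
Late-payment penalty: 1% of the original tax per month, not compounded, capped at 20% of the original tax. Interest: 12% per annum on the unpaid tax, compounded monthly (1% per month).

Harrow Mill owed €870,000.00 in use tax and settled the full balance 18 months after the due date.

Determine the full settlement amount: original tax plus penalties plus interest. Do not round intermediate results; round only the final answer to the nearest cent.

€1,197,248.30

Penalty: 18 × 1% × €870,000.00 = €156,600.00 (below the 20% cap of €174,000.00)
Interest: €870,000.00 × ((1 + 0.01)^18 − 1) = €870,000.00 × 0.1961475… = €170,648.3038…
Total = €870,000.00 + €156,600.0000 + €170,648.3038… = €1,197,248.30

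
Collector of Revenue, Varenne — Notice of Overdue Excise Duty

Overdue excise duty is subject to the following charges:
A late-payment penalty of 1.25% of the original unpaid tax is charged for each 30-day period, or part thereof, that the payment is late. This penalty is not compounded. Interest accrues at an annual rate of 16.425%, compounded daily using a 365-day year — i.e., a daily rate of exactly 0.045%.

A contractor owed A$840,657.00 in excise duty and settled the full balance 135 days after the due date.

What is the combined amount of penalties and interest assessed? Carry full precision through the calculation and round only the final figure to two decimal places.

Penalty periods: ⌈135/30⌉ = 5; penalty = 5 × 1.25% × A$840,657.00 = A$52,541.06…
Interest: A$840,657.00 × ((1 + 0.00045)^135 − 1) = A$840,657.00 × 0.06261870… = A$52,640.8504…
Penalties + interest = A$52,541.0625 + A$52,640.8504… = A$105,181.91

A$105,181.91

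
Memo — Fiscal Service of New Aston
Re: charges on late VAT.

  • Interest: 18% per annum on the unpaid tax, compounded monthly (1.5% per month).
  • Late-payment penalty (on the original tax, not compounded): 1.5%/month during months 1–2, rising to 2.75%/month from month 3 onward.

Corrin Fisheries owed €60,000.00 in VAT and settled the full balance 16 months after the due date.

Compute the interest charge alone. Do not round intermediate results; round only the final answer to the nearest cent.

€16,139.13

Interest: €60,000.00 × ((1 + 0.015)^16 − 1) = €60,000.00 × 0.2689855… = €16,139.1329…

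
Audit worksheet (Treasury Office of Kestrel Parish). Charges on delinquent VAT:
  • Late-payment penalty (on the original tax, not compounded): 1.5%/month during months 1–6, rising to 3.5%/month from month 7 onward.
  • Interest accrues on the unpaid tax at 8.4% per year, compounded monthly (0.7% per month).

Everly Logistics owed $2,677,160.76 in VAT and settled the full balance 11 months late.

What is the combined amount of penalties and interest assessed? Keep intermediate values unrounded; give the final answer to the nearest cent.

$922,957.58

Penalty, months 1–6: 6 × 1.5% × $2,677,160.76 = $240,944.47…
Penalty, months 7–11: 5 × 3.5% × $2,677,160.76 = $468,503.13…
Interest: $2,677,160.76 × ((1 + 0.007)^11 − 1) = $2,677,160.76 × 0.0797524… = $213,509.9828…
Penalties + interest = $709,447.6014 + $213,509.9828… = $922,957.58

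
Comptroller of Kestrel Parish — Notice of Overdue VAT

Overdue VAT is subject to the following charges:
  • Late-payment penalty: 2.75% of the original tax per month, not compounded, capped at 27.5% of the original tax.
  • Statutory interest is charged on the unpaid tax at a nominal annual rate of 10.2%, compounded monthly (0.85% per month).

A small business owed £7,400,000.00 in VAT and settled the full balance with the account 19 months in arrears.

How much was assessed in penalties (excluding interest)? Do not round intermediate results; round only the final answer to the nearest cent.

£2,035,000.00

Penalty (uncapped): 19 × 2.75% × £7,400,000.00 = £3,866,500.00; cap = 27.5% × £7,400,000.00 = £2,035,000.00 → penalty = £2,035,000.00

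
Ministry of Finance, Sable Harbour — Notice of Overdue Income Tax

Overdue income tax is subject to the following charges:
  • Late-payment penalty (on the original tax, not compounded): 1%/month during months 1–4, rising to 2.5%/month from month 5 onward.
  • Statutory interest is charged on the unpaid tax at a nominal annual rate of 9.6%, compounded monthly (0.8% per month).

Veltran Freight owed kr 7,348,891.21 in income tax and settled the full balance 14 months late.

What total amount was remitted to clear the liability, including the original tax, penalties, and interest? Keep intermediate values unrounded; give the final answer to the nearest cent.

Penalty, months 1–4: 4 × 1% × kr 7,348,891.21 = kr 293,955.65…
Penalty, months 5–14: 10 × 2.5% × kr 7,348,891.21 = kr 1,837,222.80…
Interest: kr 7,348,891.21 × ((1 + 0.008)^14 − 1) = kr 7,348,891.21 × 0.1180145… = kr 867,275.9752…
Total = kr 7,348,891.21 + kr 2,131,178.4509 + kr 867,275.9752… = kr 10,347,345.64

kr 10,347,345.64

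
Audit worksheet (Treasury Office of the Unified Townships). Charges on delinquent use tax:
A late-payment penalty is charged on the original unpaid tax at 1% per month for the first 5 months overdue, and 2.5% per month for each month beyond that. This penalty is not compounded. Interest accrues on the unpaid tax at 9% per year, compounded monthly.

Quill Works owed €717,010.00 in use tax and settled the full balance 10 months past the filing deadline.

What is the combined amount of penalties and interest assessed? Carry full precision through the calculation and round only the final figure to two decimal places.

€181,104.21

Penalty, months 1–5: 5 × 1% × €717,010.00 = €35,850.50
Penalty, months 6–10: 5 × 2.5% × €717,010.00 = €89,626.25
Interest (9%/yr ÷ 12 = 0.75%/month): €717,010.00 × ((1 + 0.0075)^10 − 1) = €55,627.4609…
Penalties + interest = €125,476.7500 + €55,627.4609… = €181,104.21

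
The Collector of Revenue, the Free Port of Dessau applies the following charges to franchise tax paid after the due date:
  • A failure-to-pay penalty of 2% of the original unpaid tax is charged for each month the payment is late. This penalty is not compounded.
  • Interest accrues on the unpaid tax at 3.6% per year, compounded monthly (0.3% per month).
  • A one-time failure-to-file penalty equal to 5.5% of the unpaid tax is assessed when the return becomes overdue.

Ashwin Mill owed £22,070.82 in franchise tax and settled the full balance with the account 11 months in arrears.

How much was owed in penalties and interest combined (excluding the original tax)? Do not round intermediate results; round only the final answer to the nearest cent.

£6,808.84

Failure-to-file penalty: 5.5% × £22,070.82 = £1,213.90…
Failure-to-pay penalty = 2% × £22,070.82 × 11 mo = £4,855.58…
Interest: £22,070.82 × ((1 + 0.003)^11 − 1) = £22,070.82 × 0.0334995… = £739.3610…
Penalties + interest = £6,069.4755 + £739.3610… = £6,808.84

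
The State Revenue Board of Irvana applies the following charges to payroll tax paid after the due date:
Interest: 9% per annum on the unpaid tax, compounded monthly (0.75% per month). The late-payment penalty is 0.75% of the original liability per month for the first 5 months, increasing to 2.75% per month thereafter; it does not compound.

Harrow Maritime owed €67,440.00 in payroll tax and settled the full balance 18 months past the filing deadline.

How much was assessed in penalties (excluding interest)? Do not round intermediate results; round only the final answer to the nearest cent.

€26,638.80

Penalty, months 1–5: 5 × 0.75% × €67,440.00 = €2,529.00
Penalty, months 6–18: 13 × 2.75% × €67,440.00 = €24,109.80
Total penalty = €2,529.00 + €24,109.80 = €26,638.80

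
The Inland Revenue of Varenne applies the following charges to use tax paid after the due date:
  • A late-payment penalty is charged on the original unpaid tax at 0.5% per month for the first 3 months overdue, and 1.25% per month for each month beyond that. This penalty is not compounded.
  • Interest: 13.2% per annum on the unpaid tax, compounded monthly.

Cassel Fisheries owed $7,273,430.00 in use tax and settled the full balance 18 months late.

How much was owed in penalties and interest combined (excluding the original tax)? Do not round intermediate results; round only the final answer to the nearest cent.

Penalty, months 1–3: 3 × 0.5% × $7,273,430.00 = $109,101.45
Penalty, months 4–18: 15 × 1.25% × $7,273,430.00 = $1,363,768.13…
Interest (13.2%/yr ÷ 12 = 1.1%/month): $7,273,430.00 × ((1 + 0.011)^18 − 1) = $1,583,027.9334…
Penalties + interest = $1,472,869.5750 + $1,583,027.9334… = $3,055,897.51

$3,055,897.51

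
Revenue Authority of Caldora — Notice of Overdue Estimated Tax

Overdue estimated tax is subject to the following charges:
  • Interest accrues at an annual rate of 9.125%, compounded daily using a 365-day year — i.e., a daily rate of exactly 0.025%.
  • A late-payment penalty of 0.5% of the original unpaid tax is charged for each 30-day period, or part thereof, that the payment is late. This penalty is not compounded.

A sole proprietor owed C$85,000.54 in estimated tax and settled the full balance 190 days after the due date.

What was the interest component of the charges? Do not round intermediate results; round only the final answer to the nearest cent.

Interest: C$85,000.54 × ((1 + 0.00025)^190 − 1) = C$85,000.54 × 0.04863998… = C$4,134.4242…

C$4,134.42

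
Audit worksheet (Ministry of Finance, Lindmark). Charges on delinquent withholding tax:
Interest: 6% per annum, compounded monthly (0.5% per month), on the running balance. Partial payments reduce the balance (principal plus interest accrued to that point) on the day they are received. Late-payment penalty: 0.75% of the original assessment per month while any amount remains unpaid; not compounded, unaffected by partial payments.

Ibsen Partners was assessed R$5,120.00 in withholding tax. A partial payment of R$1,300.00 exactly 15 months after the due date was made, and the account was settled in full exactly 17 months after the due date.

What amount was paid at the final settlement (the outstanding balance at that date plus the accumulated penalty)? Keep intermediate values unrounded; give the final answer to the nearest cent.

Balance at month 15: R$5,120.0000 × (1 + 0.005)^15 = R$5,517.7356…
After R$1,300.00 payment: R$5,517.7356… − R$1,300.00 = R$4,217.7356…
Balance at month 17: R$4,217.7356… × (1 + 0.005)^2 = R$4,260.0184…
Penalty: 17 × 0.75% × R$5,120.00 = R$652.80
Final settlement = outstanding balance + penalty = R$4,260.0184… + R$652.80 = R$4,912.82

R$4,912.82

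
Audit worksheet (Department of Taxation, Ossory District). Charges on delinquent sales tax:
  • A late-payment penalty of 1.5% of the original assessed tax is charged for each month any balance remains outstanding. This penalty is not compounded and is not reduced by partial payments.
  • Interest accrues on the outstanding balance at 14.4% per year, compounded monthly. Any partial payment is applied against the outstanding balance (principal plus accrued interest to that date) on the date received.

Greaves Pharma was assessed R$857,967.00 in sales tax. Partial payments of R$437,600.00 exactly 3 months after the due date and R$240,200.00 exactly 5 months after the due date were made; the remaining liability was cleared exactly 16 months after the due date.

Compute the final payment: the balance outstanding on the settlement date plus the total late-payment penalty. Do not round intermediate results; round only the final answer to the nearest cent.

Monthly rate = 14.4% ÷ 12 = 1.2%
Balance at month 3: R$857,967.0000 × (1 + 0.012)^3 = R$889,225.9363…
After R$437,600.00 payment: R$889,225.9363… − R$437,600.00 = R$451,625.9363…
Balance at month 5: R$451,625.9363… × (1 + 0.012)^2 = R$462,529.9929…
After R$240,200.00 payment: R$462,529.9929… − R$240,200.00 = R$222,329.9929…
Balance at month 16: R$222,329.9929… × (1 + 0.012)^11 = R$253,503.3435…
Penalty: 16 × 1.5% × R$857,967.00 = R$205,912.08
Final settlement = outstanding balance + penalty = R$253,503.3435… + R$205,912.08 = R$459,415.42

R$459,415.42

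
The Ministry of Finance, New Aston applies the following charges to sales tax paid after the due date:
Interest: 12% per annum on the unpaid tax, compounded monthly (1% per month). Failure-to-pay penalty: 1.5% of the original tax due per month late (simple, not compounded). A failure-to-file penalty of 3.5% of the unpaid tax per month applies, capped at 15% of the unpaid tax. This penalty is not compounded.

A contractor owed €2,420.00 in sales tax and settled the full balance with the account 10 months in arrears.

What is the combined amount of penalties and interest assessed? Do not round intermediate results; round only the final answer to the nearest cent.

Failure-to-file: 10 × 3.5% × €2,420.00 = €847.00, capped at 15% × €2,420.00 = €363.00
Failure-to-pay penalty = 1.5% × €2,420.00 × 10 mo = €363.00
Interest: €2,420.00 × ((1 + 0.01)^10 − 1) = €2,420.00 × 0.1046221… = €253.1855…
Penalties + interest = €726.0000 + €253.1855… = €979.19

€979.19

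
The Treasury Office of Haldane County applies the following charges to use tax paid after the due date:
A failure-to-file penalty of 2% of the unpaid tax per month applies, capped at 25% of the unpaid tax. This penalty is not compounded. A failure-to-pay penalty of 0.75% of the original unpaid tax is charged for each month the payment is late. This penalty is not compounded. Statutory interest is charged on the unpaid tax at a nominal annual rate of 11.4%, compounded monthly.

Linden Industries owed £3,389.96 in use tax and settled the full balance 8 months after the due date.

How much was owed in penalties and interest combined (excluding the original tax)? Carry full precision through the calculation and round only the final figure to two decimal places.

Failure-to-file: 8 × 2% × £3,389.96 = £542.39… (under the 25% cap)
Failure-to-pay penalty: 8 × 0.75% × £3,389.96 = £203.40…
Interest (11.4%/yr ÷ 12 = 0.95%/month): £3,389.96 × ((1 + 0.0095)^8 − 1) = £266.3681…
Penalties + interest = £745.7912 + £266.3681… = £1,012.16

£1,012.16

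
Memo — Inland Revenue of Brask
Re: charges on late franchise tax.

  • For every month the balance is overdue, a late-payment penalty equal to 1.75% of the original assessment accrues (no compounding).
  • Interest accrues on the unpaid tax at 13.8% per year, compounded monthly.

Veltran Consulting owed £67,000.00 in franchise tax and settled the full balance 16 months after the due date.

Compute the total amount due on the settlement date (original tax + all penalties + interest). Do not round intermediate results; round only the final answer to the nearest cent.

£99,210.55

Late-payment penalty: 16 × 1.75% × £67,000.00 = £18,760.00
Interest (13.8%/yr ÷ 12 = 1.15%/month): £67,000.00 × ((1 + 0.0115)^16 − 1) = £13,450.5461…
Total = £67,000.00 + £18,760.0000 + £13,450.5461… = £99,210.55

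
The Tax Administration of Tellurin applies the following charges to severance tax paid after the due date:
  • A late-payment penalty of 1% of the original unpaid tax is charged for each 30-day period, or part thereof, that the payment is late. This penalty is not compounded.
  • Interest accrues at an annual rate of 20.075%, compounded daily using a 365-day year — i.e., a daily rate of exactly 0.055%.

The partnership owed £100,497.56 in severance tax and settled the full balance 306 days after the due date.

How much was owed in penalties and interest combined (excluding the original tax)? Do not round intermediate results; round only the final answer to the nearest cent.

£29,469.58

Penalty periods: ⌈306/30⌉ = 11; penalty = 11 × 1% × £100,497.56 = £11,054.73…
Interest: £100,497.56 × ((1 + 0.00055)^306 − 1) = £100,497.56 × 0.18323680… = £18,414.8514…
Penalties + interest = £11,054.7316 + £18,414.8514… = £29,469.58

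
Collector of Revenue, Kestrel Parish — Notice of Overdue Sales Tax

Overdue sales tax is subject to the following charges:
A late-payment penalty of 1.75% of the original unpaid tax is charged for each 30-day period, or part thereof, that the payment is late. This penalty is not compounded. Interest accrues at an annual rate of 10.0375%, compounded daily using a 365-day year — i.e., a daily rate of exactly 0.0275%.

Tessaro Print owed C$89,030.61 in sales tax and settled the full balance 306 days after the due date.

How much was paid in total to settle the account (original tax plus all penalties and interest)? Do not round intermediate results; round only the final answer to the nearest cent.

C$113,984.06

Penalty periods: ⌈306/30⌉ = 11; penalty = 11 × 1.75% × C$89,030.61 = C$17,138.39…
Interest: C$89,030.61 × ((1 + 0.000275)^306 − 1) = C$89,030.61 × 0.08777947… = C$7,815.0594…
Total = C$89,030.61 + C$17,138.3924… + C$7,815.0594… = C$113,984.06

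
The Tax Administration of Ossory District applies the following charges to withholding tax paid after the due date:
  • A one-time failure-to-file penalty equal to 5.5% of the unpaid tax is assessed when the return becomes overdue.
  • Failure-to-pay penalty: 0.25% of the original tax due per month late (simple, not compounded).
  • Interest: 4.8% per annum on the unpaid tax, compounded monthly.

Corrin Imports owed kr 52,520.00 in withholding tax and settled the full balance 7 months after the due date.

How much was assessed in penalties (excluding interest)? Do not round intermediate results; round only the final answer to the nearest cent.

kr 3,807.70

Failure-to-file penalty: 5.5% × kr 52,520.00 = kr 2,888.60
Failure-to-pay penalty: 7 × 0.25% × kr 52,520.00 = kr 919.10
Total penalty = kr 2,888.60 + kr 919.10 = kr 3,807.70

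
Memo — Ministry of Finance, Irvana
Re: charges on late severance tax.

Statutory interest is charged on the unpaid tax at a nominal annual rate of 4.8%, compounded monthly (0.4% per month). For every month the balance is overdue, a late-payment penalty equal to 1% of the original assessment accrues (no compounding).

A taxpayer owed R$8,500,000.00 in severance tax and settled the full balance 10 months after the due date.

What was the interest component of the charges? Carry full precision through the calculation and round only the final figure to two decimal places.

R$346,185.74

Interest: R$8,500,000.00 × ((1 + 0.004)^10 − 1) = R$8,500,000.00 × 0.0407277… = R$346,185.7392…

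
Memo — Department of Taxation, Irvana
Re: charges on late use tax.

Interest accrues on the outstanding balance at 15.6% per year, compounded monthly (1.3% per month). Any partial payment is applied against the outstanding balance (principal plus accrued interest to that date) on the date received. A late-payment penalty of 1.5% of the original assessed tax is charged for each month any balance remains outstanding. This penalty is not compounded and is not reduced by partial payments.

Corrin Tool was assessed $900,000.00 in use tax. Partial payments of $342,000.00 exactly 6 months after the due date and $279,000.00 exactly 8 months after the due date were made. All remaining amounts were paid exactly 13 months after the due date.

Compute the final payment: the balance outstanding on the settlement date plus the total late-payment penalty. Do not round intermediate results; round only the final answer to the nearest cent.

$568,073.04

Balance at month 6: $900,000.0000 × (1 + 0.013)^6 = $972,521.4336…
After $342,000.00 payment: $972,521.4336… − $342,000.00 = $630,521.4336…
Balance at month 8: $630,521.4336… × (1 + 0.013)^2 = $647,021.5490…
After $279,000.00 payment: $647,021.5490… − $279,000.00 = $368,021.5490…
Balance at month 13: $368,021.5490… × (1 + 0.013)^5 = $392,573.0442…
Penalty: 13 × 1.5% × $900,000.00 = $175,500.00
Final settlement = outstanding balance + penalty = $392,573.0442… + $175,500.00 = $568,073.04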